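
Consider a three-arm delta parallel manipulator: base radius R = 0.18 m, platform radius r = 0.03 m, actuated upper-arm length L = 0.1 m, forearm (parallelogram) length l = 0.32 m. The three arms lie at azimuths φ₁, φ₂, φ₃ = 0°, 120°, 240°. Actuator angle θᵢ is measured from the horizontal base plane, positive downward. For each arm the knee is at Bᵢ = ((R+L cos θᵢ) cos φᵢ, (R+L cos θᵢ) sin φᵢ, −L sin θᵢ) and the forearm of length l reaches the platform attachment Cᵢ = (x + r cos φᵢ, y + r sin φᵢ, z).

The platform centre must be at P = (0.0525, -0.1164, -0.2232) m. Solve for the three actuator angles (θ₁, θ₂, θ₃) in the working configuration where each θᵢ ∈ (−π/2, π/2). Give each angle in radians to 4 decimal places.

arm 1 (φ=0.0°): x'=0.0525, y'=-0.1164
  A=0.0975, B=-0.2232, C=(l²−L²−A²−y'²−z²)/(2L)=0.0976
  θ1 = atan2(B,A) + arccos(C/0.2436) = -0.0006
rotate P by −φ2: (-0.1271, 0.0127, -0.2232)
  A cos θ + B sin θ = C:  0.2771·cos θ + -0.2232·sin θ = -0.1717
  θ2 = atan2(B,A) + arccos(C/0.3558) = 1.3963
rotate P by −φ3: (0.0746, 0.1037, -0.2232)
  A cos θ + B sin θ = C:  0.0754·cos θ + -0.2232·sin θ = 0.1307
  √(A²+B²)=0.2356;  θ3 = -1.2448+0.9827 ≈ -0.2622

θ₁ = -0.0006, θ₂ = 1.3963, θ₃ = -0.2622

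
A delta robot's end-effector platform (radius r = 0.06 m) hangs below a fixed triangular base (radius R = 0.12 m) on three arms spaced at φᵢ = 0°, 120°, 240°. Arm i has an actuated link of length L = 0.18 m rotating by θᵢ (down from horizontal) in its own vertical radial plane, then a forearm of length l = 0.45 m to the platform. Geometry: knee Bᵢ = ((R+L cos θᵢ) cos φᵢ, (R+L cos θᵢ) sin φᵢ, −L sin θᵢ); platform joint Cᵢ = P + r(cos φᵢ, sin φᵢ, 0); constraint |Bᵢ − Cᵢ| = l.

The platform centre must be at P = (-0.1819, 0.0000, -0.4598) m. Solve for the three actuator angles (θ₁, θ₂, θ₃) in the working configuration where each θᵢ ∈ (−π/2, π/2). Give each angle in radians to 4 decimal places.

θ₁ = 1.0473, θ₂ = 0.3491, θ₃ = 0.3491

arm 1 (φ=0.0°): x'=-0.1819, y'=0.0000
  A cos θ + B sin θ = C:  0.2419·cos θ + -0.4598·sin θ = -0.2773
  θ1 = atan2(B,A) + arccos(C/0.5195) = 1.0473
arm 2 (φ=120.0°): x'=0.0909, y'=0.1575
  A cos θ + B sin θ = C:  -0.0309·cos θ + -0.4598·sin θ = -0.1864
  θ2 = atan2(B,A) + arccos(C/0.4608) = 0.3491
rotate P by −φ3: (0.0910, -0.1575, -0.4598)
  e−x'=-0.0310;  (l²−L²−(e−x')²−y'²−z²)/2L = -0.1864
  γ=atan2(-0.4598,-0.0310)=-1.6380;  ψ=arccos(-0.4044)=1.9871;  θ3=γ+ψ≈0.3491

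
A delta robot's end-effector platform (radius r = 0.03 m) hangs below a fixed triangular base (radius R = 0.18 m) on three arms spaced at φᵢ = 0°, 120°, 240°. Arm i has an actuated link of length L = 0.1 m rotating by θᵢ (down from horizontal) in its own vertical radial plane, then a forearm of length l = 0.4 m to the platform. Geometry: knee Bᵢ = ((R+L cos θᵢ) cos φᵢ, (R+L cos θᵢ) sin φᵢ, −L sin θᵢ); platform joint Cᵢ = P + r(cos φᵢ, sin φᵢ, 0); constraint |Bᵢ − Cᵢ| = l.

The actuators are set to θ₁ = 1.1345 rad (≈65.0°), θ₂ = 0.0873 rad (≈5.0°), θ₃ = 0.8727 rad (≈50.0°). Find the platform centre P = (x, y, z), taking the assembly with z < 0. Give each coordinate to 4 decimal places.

φ1=0.0°: virtual centre (0.1923, 0.0000, -0.0906), radius l
S2 = (0.2496·cos120.0°, 0.2496·sin120.0°, -0.0087) = (-0.1248, 0.2162, -0.0087)
S3 = (0.2143·cos240.0°, 0.2143·sin240.0°, -0.0766) = (-0.1071, -0.1856, -0.0766)
eliminate P² terms by subtracting sphere 1 from 2 and 3
plane₁₂: -0.6341x+0.4324y+0.1638z = 0.0172
Cramer: x(z) = -0.0187+0.1476z;  y(z) = 0.0124-0.1625z
into |P−S₁|² = l²: 1.0482z² + 0.1150z + -0.1071 = 0;  Δ = 0.4624;  z = -0.3792 or 0.2695 → z<0 root = -0.3792
x = -0.0747, y = 0.0740

(-0.0747, 0.0740, -0.3792)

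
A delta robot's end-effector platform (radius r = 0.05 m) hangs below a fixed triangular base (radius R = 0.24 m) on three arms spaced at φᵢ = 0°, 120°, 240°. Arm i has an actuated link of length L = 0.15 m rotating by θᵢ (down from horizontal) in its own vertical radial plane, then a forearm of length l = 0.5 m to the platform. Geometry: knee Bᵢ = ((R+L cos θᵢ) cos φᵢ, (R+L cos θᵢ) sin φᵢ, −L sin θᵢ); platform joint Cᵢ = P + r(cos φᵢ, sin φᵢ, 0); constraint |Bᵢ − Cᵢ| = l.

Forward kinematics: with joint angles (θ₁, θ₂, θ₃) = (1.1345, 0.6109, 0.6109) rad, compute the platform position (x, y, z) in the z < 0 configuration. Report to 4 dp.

O1 = (0.2534·cos0.0°, 0.2534·sin0.0°, -0.1359) = (0.2534, 0.0000, -0.1359)
arm 2 at φ=120.0°: (R−r)+L cos θ2 = 0.3129;  O2 = (-0.1564, 0.2710, -0.0860)
φ3=240.0°: virtual centre (-0.1564, -0.2710, -0.0860), radius l
eliminate P² terms by subtracting sphere 1 from 2 and 3
[-0.8196 0.5419 0.0998]·P = 0.0226;  [-0.8196 -0.5419 0.0998]·P = 0.0226
Cramer: x(z) = -0.0276+0.1218z;  y(z) = 0.0000-0.0000z
into |P−O₁|² = l²: 1.0148z² + 0.2035z + -0.1526 = 0;  Δ = 0.6608;  z = -0.5007 or 0.3002 → z<0 root = -0.5007
x = -0.0886, y = 0.0000

(-0.0886, 0.0000, -0.5007)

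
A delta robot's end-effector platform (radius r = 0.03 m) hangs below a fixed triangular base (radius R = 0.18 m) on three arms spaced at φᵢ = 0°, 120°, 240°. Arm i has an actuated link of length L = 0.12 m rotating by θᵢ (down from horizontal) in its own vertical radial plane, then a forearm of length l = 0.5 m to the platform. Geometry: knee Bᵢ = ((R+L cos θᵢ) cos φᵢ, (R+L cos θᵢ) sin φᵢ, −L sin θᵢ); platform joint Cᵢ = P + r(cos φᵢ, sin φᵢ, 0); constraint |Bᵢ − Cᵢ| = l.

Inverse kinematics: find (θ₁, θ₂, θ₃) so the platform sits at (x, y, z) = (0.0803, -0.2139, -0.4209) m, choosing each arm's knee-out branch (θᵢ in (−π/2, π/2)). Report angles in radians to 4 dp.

rotate P by −φ1: (0.0803, -0.2139, -0.4209)
  A cos θ + B sin θ = C:  0.0697·cos θ + -0.4209·sin θ = 0.0326
  √(A²+B²)=0.4266;  θ1 = -1.4067+1.4942 ≈ 0.0875
rotate P by −φ2: (-0.2254, 0.0374, -0.4209)
  A cos θ + B sin θ = C:  0.3754·cos θ + -0.4209·sin θ = -0.3495
  γ=atan2(-0.4209,0.3754)=-0.8425;  ψ=arccos(-0.6197)=2.2391;  θ2=γ+ψ≈1.3966
φ3=240.0° → target in arm frame (0.1451, 0.1765)
  A cos θ + B sin θ = C:  0.0049·cos θ + -0.4209·sin θ = 0.1136
  γ=atan2(-0.4209,0.0049)=-1.5591;  ψ=arccos(0.2699)=1.2975;  θ3=γ+ψ≈-0.2617

θ₁ = 0.0875, θ₂ = 1.3966, θ₃ = -0.2617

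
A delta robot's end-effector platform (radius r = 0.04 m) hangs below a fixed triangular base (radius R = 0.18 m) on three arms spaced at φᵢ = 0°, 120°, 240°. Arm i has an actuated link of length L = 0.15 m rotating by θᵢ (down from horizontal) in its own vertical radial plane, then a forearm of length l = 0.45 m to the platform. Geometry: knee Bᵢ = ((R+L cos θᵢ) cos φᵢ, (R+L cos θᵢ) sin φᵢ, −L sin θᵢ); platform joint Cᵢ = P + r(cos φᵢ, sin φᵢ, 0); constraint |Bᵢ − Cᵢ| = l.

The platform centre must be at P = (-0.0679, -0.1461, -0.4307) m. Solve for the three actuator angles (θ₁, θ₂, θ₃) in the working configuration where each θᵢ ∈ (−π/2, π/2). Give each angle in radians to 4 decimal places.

θ₁ = 0.9599, θ₂ = 1.0469, θ₃ = -0.0001

φ1=0.0° → target in arm frame (-0.0679, -0.1461)
  A cos θ + B sin θ = C:  0.2079·cos θ + -0.4307·sin θ = -0.2336
  √(A²+B²)=0.4783;  θ1 = -1.1211+2.0810 ≈ 0.9599
rotate P by −φ2: (-0.0926, 0.1319, -0.4307)
  A cos θ + B sin θ = C:  0.2326·cos θ + -0.4307·sin θ = -0.2566
  γ=atan2(-0.4307,0.2326)=-1.0757;  ψ=arccos(-0.5242)=2.1226;  θ2=γ+ψ≈1.0469
rotate P by −φ3: (0.1605, 0.0142, -0.4307)
  A=-0.0205, B=-0.4307, C=(l²−L²−A²−y'²−z²)/(2L)=-0.0204
  √(A²+B²)=0.4312;  θ3 = -1.6183+1.6182 ≈ -0.0001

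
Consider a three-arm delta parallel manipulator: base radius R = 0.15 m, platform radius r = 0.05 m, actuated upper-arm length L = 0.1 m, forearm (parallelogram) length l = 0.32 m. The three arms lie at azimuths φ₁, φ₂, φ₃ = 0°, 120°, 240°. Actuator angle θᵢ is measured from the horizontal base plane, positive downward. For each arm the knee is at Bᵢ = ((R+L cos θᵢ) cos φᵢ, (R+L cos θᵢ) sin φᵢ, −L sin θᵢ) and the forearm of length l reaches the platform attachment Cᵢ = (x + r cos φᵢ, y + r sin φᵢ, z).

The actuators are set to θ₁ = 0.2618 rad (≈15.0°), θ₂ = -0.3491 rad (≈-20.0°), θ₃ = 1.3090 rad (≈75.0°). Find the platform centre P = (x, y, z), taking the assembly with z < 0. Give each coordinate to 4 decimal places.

φ1=0.0°: virtual centre (0.1966, 0.0000, -0.0259), radius l
φ2=120.0°: virtual centre (-0.0970, 0.1680, 0.0342), radius l
φ3=240.0°: virtual centre (-0.0629, -0.1090, -0.0966), radius l
subtract pairs → two planes through P
linear system: -0.5872x+0.3360y = -0.0005−0.1202z; -0.5191x+-0.2180y = -0.0141−-0.1414z
Cramer: x(z) = 0.0161-0.0705z;  y(z) = 0.0266-0.4809z
quadratic in z: (1.2362)z²+(0.0517)z+(-0.0684)=0, √Δ=0.5840 → z ∈ {-0.2571, 0.2153}; z = -0.2571 (taking z<0)
x = 0.0342, y = 0.1502

(0.0342, 0.1502, -0.2571)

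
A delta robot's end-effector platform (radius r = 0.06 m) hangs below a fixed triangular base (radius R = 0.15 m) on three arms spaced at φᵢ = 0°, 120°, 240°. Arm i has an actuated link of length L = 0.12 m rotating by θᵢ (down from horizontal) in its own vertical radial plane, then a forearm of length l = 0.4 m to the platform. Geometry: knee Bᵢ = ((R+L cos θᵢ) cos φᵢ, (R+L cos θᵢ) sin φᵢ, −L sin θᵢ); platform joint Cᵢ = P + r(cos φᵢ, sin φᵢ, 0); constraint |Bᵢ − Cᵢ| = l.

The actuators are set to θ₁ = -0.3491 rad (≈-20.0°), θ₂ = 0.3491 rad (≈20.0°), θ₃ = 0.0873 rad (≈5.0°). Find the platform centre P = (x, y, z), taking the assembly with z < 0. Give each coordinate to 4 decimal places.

(0.0727, -0.0312, -0.3359)

arm 1 at φ=0.0°: (R−r)+L cos θ1 = 0.2028;  centre 1 = (0.2028, 0.0000, 0.0410)
centre 2 = (0.2028·cos120.0°, 0.2028·sin120.0°, -0.0410) = (-0.1014, 0.1756, -0.0410)
φ3=240.0°: virtual centre (-0.1048, -0.1815, -0.0105), radius l
subtract pairs → two planes through P
plane₁₂: -0.6083x+0.3512y+-0.1642z = 0.0000
Cramer: x(z) = -0.0010-0.2193z;  y(z) = -0.0017+0.0877z
sphere 1 gives Az²+Bz+C=0 with A=1.0558, B=0.0070, C=-0.1168;  B²−4AC=0.4933;  roots -0.3359, 0.3293;  negative root z = -0.3359
x = 0.0727, y = -0.0312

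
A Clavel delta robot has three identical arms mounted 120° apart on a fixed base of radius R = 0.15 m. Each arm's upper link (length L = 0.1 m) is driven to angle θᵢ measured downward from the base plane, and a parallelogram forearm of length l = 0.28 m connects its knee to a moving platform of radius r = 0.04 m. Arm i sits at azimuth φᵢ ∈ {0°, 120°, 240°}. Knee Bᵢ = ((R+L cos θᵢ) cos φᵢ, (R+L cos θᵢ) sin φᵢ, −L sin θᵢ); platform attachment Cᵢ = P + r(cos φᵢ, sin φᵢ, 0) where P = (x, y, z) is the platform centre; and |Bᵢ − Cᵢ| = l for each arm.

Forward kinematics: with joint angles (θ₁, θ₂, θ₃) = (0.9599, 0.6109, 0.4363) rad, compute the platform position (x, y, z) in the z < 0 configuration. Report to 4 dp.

O1 = (0.1674·cos0.0°, 0.1674·sin0.0°, -0.0819) = (0.1674, 0.0000, -0.0819)
O2 = (0.1919·cos120.0°, 0.1919·sin120.0°, -0.0574) = (-0.0960, 0.1662, -0.0574)
φ3=240.0°: virtual centre (-0.1003, -0.1738, -0.0423), radius l
subtract pairs → two planes through P
[-0.5266 0.3324 0.0491]·P = 0.0054;  [-0.5354 -0.3475 0.0793]·P = 0.0073
det = 0.3610;  x = -0.0119+0.1203z,  y = -0.0027+0.0429z
sphere 1 gives Az²+Bz+C=0 with A=1.0163, B=0.1205, C=-0.0395;  B²−4AC=0.1752;  roots -0.2652, 0.1467;  negative root z = -0.2652
x = -0.0438, y = -0.0140

(-0.0438, -0.0140, -0.2652)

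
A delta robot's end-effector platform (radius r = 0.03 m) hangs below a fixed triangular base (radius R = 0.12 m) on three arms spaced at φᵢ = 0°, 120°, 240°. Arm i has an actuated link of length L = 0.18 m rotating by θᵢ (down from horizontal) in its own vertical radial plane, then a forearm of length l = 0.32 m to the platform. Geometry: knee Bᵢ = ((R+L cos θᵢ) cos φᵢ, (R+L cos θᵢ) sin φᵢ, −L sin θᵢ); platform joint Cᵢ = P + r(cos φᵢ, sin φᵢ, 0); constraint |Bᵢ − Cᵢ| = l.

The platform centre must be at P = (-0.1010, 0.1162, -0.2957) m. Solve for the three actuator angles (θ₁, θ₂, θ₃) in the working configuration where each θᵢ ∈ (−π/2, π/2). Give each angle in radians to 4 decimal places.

rotate P by −φ1: (-0.1010, 0.1162, -0.2957)
  A=0.1910, B=-0.2957, C=(l²−L²−A²−y'²−z²)/(2L)=-0.1873
  √(A²+B²)=0.3520;  θ1 = -0.9973+2.1318 ≈ 1.1345
rotate P by −φ2: (0.1511, 0.0294, -0.2957)
  A=-0.0611, B=-0.2957, C=(l²−L²−A²−y'²−z²)/(2L)=-0.0612
  θ2 = atan2(B,A) + arccos(C/0.3020) = 0.0003
φ3=240.0° → target in arm frame (-0.0501, -0.1456)
  A cos θ + B sin θ = C:  0.1401·cos θ + -0.2957·sin θ = -0.1618
  θ3 = atan2(B,A) + arccos(C/0.3272) = 0.9599

θ₁ = 1.1345, θ₂ = 0.0003, θ₃ = 0.9599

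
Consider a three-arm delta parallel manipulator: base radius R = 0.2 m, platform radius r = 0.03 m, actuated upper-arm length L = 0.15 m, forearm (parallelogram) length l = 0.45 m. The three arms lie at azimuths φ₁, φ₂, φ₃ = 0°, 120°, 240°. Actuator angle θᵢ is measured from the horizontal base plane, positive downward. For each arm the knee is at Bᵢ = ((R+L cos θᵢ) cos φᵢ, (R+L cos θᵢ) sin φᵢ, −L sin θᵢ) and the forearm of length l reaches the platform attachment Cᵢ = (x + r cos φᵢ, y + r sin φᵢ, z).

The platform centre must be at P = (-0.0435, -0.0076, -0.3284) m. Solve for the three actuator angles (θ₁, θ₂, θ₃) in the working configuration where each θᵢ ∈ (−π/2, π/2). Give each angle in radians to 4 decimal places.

rotate P by −φ1: (-0.0435, -0.0076, -0.3284)
  A cos θ + B sin θ = C:  0.2135·cos θ + -0.3284·sin θ = 0.0884
  θ1 = atan2(B,A) + arccos(C/0.3917) = 0.3489
φ2=120.0° → target in arm frame (0.0152, 0.0415)
  A=0.1548, B=-0.3284, C=(l²−L²−A²−y'²−z²)/(2L)=0.1549
  θ2 = atan2(B,A) + arccos(C/0.3631) = -0.0001
φ3=240.0° → target in arm frame (0.0283, -0.0339)
  A=0.1417, B=-0.3284, C=(l²−L²−A²−y'²−z²)/(2L)=0.1698
  √(A²+B²)=0.3577;  θ3 = -1.1635+1.0761 ≈ -0.0874

θ₁ = 0.3489, θ₂ = -0.0001, θ₃ = -0.0874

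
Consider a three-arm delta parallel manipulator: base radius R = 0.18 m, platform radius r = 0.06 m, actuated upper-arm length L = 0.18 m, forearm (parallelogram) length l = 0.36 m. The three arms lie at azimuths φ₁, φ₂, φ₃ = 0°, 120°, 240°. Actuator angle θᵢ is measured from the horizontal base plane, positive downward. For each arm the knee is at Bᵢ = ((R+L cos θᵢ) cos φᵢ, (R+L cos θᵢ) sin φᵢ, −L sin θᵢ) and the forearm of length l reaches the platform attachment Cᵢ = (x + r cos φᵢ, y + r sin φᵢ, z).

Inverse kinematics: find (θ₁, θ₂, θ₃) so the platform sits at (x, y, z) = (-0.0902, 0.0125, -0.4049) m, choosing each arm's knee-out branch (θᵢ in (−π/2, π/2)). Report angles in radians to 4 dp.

rotate P by −φ1: (-0.0902, 0.0125, -0.4049)
  A=0.2102, B=-0.4049, C=(l²−L²−A²−y'²−z²)/(2L)=-0.3086
  γ=atan2(-0.4049,0.2102)=-1.0920;  ψ=arccos(-0.6764)=2.3136;  θ1=γ+ψ≈1.2217
arm 2 (φ=120.0°): x'=0.0559, y'=0.0719
  A cos θ + B sin θ = C:  0.0641·cos θ + -0.4049·sin θ = -0.2112
  √(A²+B²)=0.4099;  θ2 = -1.4138+2.1119 ≈ 0.6980
arm 3 (φ=240.0°): x'=0.0343, y'=-0.0844
  A=0.0857, B=-0.4049, C=(l²−L²−A²−y'²−z²)/(2L)=-0.2256
  θ3 = atan2(B,A) + arccos(C/0.4139) = 0.7851

θ₁ = 1.2217, θ₂ = 0.6980, θ₃ = 0.7851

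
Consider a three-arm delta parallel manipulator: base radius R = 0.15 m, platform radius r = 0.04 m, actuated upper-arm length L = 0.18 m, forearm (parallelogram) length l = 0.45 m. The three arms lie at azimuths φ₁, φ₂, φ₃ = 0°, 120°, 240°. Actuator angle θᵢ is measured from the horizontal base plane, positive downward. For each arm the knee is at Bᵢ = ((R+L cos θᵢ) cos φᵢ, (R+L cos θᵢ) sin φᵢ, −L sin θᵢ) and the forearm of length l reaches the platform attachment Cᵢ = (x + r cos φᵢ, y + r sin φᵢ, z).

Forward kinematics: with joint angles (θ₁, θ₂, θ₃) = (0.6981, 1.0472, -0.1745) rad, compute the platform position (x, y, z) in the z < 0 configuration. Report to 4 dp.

(-0.0367, -0.1976, -0.4029)

φ1=0.0°: virtual centre (0.2479, 0.0000, -0.1157), radius l
centre 2 = (0.2000·cos120.0°, 0.2000·sin120.0°, -0.1559) = (-0.1000, 0.1732, -0.1559)
arm 3 at φ=240.0°: (R−r)+L cos θ3 = 0.2873;  centre 3 = (-0.1436, -0.2488, 0.0313)
|centre ₂|²−|centre ₁|² = -0.0105;  |centre ₃|²−|centre ₁|² = 0.0087
plane₁₂: -0.6958x+0.3464y+-0.0804z = -0.0105
det = 0.6174;  x = 0.0036+0.1001z,  y = -0.0231+0.4331z
quadratic in z: (1.1976)z²+(0.1625)z+(-0.1289)=0, √Δ=0.8025 → z ∈ {-0.4029, 0.2672}; z = -0.4029 (taking z<0)
x = -0.0367, y = -0.1976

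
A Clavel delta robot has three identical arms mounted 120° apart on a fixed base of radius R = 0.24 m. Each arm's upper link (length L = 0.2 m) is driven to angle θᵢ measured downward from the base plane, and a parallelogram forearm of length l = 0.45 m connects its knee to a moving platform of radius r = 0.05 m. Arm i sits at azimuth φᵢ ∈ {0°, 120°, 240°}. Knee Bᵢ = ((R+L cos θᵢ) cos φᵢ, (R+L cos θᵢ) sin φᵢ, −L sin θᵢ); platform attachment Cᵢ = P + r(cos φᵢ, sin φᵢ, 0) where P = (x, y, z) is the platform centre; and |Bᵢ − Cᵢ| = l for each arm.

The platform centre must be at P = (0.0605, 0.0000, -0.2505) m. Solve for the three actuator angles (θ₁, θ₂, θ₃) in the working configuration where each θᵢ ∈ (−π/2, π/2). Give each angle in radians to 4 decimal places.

θ₁ = -0.3495, θ₂ = 0.3492, θ₃ = 0.3492

arm 1 (φ=0.0°): x'=0.0605, y'=0.0000
  e−x'=0.1295;  (l²−L²−(e−x')²−y'²−z²)/2L = 0.2074
  θ1 = atan2(B,A) + arccos(C/0.2820) = -0.3495
rotate P by −φ2: (-0.0302, -0.0524, -0.2505)
  A cos θ + B sin θ = C:  0.2203·cos θ + -0.2505·sin θ = 0.1212
  √(A²+B²)=0.3336;  θ2 = -0.8496+1.1988 ≈ 0.3492
arm 3 (φ=240.0°): x'=-0.0303, y'=0.0524
  e−x'=0.2203;  (l²−L²−(e−x')²−y'²−z²)/2L = 0.1212
  √(A²+B²)=0.3336;  θ3 = -0.8496+1.1988 ≈ 0.3492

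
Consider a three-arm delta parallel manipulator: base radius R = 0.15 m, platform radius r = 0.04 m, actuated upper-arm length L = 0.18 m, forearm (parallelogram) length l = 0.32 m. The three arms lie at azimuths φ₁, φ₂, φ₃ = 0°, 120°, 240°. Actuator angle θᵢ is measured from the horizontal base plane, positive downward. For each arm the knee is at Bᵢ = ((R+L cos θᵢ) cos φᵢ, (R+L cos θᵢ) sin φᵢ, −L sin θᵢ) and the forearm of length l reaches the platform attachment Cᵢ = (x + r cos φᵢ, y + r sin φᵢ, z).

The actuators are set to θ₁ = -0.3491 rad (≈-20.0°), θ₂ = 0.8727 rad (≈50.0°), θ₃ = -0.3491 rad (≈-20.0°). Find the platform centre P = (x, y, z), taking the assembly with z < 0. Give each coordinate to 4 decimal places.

φ1=0.0°: virtual centre (0.2791, 0.0000, 0.0616), radius l
arm 2 at φ=120.0°: (R−r)+L cos θ2 = 0.2257;  centre 2 = (-0.1128, 0.1955, -0.1379)
centre 3 = (0.2791·cos240.0°, 0.2791·sin240.0°, 0.0616) = (-0.1396, -0.2417, 0.0616)
|centre ₂|²−|centre ₁|² = -0.0118;  |centre ₃|²−|centre ₁|² = 0.0000
[-0.7840 0.3909 -0.3989]·P = -0.0118;  [-0.8374 -0.4835 0.0000]·P = 0.0000
Cramer: x(z) = 0.0080-0.2730z;  y(z) = -0.0139+0.4729z
quadratic in z: (1.2982)z²+(0.0117)z+(-0.0249)=0, √Δ=0.3599 → z ∈ {-0.1431, 0.1341}; z = -0.1431 (taking z<0)
x = 0.0471, y = -0.0816

(0.0471, -0.0816, -0.1431)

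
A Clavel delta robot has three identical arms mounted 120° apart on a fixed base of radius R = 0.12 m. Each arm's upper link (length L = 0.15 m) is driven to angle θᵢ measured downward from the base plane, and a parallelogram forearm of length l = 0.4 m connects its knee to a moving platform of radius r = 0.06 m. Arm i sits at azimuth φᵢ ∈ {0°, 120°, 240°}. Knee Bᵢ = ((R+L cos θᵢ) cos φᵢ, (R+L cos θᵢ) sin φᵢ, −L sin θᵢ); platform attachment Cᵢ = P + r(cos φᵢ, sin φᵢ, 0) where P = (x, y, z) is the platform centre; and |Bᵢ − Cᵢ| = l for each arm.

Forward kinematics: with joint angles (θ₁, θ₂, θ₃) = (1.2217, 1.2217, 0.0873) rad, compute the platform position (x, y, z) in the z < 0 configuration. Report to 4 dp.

φ1=0.0°: virtual centre (0.1113, 0.0000, -0.1410), radius l
O2 = (0.1113·cos120.0°, 0.1113·sin120.0°, -0.1410) = (-0.0557, 0.0964, -0.1410)
O3 = (0.2094·cos240.0°, 0.2094·sin240.0°, -0.0131) = (-0.1047, -0.1814, -0.0131)
subtract pairs → two planes through P
[-0.3339 0.1928 0.0000]·P = 0.0000;  [-0.4320 -0.3627 0.2557]·P = 0.0118
Cramer: x(z) = -0.0111+0.2412z;  y(z) = -0.0192+0.4178z
sphere 1 gives Az²+Bz+C=0 with A=1.2327, B=0.2068, C=-0.1248;  B²−4AC=0.6580;  roots -0.4129, 0.2452;  negative root z = -0.4129
x = -0.1107, y = -0.1917

(-0.1107, -0.1917, -0.4129)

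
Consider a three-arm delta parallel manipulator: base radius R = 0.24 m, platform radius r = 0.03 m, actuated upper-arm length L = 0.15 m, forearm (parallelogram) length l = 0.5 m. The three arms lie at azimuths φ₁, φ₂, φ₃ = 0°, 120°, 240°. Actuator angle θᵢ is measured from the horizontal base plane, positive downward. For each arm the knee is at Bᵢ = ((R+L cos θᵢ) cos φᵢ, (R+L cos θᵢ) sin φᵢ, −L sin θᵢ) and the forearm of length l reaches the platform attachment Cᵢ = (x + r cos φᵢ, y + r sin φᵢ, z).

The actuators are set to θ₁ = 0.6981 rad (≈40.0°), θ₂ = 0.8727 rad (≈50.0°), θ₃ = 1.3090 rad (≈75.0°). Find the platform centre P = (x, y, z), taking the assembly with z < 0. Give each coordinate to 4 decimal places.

O1 = (0.3249·cos0.0°, 0.3249·sin0.0°, -0.0964) = (0.3249, 0.0000, -0.0964)
φ2=120.0°: virtual centre (-0.1532, 0.2654, -0.1149), radius l
O3 = (0.2488·cos240.0°, 0.2488·sin240.0°, -0.1449) = (-0.1244, -0.2155, -0.1449)
subtract pairs → two planes through P
plane₁₂: -0.9562x+0.5307y+-0.0370z = -0.0078
det = 0.8890;  x = 0.0228+-0.0758z,  y = 0.0265+-0.0669z
sphere 1 gives Az²+Bz+C=0 with A=1.0102, B=0.2351, C=-0.1488;  B²−4AC=0.6564;  roots -0.5173, 0.2846;  negative root z = -0.5173
x = 0.0621, y = 0.0611

(0.0621, 0.0611, -0.5173)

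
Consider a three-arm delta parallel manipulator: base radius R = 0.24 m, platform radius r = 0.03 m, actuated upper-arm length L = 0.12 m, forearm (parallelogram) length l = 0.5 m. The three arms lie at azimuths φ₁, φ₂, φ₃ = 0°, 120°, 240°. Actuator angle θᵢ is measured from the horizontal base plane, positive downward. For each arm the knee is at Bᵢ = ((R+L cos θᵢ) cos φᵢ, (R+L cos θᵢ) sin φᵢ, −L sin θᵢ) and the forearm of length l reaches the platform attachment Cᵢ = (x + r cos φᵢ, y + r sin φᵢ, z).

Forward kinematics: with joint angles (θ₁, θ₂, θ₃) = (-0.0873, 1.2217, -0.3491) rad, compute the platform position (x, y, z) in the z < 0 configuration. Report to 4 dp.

S1 = (0.3295·cos0.0°, 0.3295·sin0.0°, 0.0105) = (0.3295, 0.0000, 0.0105)
φ2=120.0°: virtual centre (-0.1255, 0.2174, -0.1128), radius l
S3 = (0.3228·cos240.0°, 0.3228·sin240.0°, 0.0410) = (-0.1614, -0.2795, 0.0410)
subtract pairs → two planes through P
plane₁₂: -0.9101x+0.4348y+-0.2464z = -0.0330
Cramer: x(z) = 0.0210-0.1188z;  y(z) = -0.0318+0.3181z
sphere 1 gives Az²+Bz+C=0 with A=1.1153, B=0.0321, C=-0.1537;  B²−4AC=0.6867;  roots -0.3859, 0.3571;  negative root z = -0.3859
x = 0.0669, y = -0.1546

(0.0669, -0.1546, -0.3859)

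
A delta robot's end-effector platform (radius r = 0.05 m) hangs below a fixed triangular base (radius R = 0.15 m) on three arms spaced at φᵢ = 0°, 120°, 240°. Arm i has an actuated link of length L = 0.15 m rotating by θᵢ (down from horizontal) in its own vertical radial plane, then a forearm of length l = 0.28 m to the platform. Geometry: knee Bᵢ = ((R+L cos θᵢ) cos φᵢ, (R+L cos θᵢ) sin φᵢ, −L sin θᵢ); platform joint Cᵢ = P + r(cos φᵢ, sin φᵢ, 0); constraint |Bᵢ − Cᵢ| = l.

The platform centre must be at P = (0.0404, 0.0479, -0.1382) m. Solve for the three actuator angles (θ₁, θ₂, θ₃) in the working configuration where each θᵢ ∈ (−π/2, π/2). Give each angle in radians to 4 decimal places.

φ1=0.0° → target in arm frame (0.0404, 0.0479)
  A cos θ + B sin θ = C:  0.0596·cos θ + -0.1382·sin θ = 0.1032
  γ=atan2(-0.1382,0.0596)=-1.1636;  ψ=arccos(0.6856)=0.8154;  θ1=γ+ψ≈-0.3482
arm 2 (φ=120.0°): x'=0.0213, y'=-0.0589
  A cos θ + B sin θ = C:  0.0787·cos θ + -0.1382·sin θ = 0.0904
  γ=atan2(-0.1382,0.0787)=-1.0530;  ψ=arccos(0.5686)=0.9660;  θ2=γ+ψ≈-0.0871
arm 3 (φ=240.0°): x'=-0.0617, y'=0.0110
  A cos θ + B sin θ = C:  0.1617·cos θ + -0.1382·sin θ = 0.0351
  √(A²+B²)=0.2127;  θ3 = -0.7073+1.4049 ≈ 0.6976

θ₁ = -0.3482, θ₂ = -0.0871, θ₃ = 0.6976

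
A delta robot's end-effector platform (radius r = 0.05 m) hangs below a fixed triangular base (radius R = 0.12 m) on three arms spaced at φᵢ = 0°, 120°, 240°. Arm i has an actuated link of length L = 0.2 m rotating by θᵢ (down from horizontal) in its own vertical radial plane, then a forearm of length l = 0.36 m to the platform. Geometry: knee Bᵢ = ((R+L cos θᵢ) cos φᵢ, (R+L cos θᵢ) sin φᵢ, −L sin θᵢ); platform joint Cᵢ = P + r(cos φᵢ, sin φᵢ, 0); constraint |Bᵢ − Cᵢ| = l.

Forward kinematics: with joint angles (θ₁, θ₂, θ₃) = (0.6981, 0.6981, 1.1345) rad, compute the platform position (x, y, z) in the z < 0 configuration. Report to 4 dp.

(0.0518, 0.0898, -0.4321)

φ1=0.0°: virtual centre (0.2232, 0.0000, -0.1286), radius l
arm 2 at φ=120.0°: (R−r)+L cos θ2 = 0.2232;  O2 = (-0.1116, 0.1933, -0.1286)
arm 3 at φ=240.0°: (R−r)+L cos θ3 = 0.1545;  O3 = (-0.0773, -0.1338, -0.1813)
|O₂|²−|O₁|² = 0.0000;  |O₃|²−|O₁|² = -0.0096
linear system: -0.6696x+0.3866y = 0.0000−0.0000z; -0.6009x+-0.2676y = -0.0096−-0.1054z
Cramer: x(z) = 0.0090-0.0990z;  y(z) = 0.0156-0.1715z
sphere 1 gives Az²+Bz+C=0 with A=1.0392, B=0.2942, C=-0.0670;  B²−4AC=0.3649;  roots -0.4321, 0.1491;  negative root z = -0.4321
x = 0.0518, y = 0.0898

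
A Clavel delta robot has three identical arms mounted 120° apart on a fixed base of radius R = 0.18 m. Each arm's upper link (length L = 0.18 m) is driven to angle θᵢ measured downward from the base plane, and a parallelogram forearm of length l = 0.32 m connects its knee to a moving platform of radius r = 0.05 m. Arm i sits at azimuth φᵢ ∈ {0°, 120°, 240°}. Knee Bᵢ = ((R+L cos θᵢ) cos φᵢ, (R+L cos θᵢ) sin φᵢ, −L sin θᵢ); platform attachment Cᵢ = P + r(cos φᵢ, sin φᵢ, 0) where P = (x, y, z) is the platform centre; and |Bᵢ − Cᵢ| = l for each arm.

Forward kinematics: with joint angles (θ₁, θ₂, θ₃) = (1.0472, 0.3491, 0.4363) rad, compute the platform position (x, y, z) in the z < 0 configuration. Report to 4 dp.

(-0.0859, 0.0081, -0.2496)

φ1=0.0°: virtual centre (0.2200, 0.0000, -0.1559), radius l
O2 = (0.2991·cos120.0°, 0.2991·sin120.0°, -0.0616) = (-0.1496, 0.2591, -0.0616)
arm 3 at φ=240.0°: e+L cos θ3 = 0.2931;  O3 = (-0.1466, -0.2539, -0.0761)
eliminate P² terms by subtracting sphere 1 from 2 and 3
linear system: -0.7391x+0.5181y = 0.0206−0.1886z; -0.7331x+-0.5077y = 0.0190−0.1596z
Cramer: x(z) = -0.0269+0.2364z;  y(z) = 0.0014-0.0269z
into |P−O₁|² = l²: 1.0566z² + 0.1950z + -0.0171 = 0;  Δ = 0.1105;  z = -0.2496 or 0.0650 → z<0 root = -0.2496
x = -0.0859, y = 0.0081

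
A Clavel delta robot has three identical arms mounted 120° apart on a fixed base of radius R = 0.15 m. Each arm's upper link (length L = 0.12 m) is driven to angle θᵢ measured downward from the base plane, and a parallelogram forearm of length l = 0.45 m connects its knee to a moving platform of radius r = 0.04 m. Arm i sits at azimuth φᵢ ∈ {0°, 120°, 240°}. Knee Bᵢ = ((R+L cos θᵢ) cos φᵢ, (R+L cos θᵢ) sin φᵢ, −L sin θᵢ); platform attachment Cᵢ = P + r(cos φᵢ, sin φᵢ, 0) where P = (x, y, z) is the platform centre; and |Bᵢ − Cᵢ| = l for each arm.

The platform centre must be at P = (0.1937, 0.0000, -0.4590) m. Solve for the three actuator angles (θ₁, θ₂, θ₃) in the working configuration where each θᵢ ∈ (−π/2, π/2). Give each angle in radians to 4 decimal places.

θ₁ = 0.0870, θ₂ = 1.3083, θ₃ = 1.3083

φ1=0.0° → target in arm frame (0.1937, 0.0000)
  e−x'=-0.0837;  (l²−L²−(e−x')²−y'²−z²)/2L = -0.1233
  γ=atan2(-0.4590,-0.0837)=-1.7512;  ψ=arccos(-0.2642)=1.8382;  θ1=γ+ψ≈0.0870
arm 2 (φ=120.0°): x'=-0.0968, y'=-0.1677
  A=0.2068, B=-0.4590, C=(l²−L²−A²−y'²−z²)/(2L)=-0.3896
  θ2 = atan2(B,A) + arccos(C/0.5035) = 1.3083
arm 3 (φ=240.0°): x'=-0.0969, y'=0.1677
  A=0.2069, B=-0.4590, C=(l²−L²−A²−y'²−z²)/(2L)=-0.3896
  γ=atan2(-0.4590,0.2069)=-1.1474;  ψ=arccos(-0.7739)=2.4557;  θ3=γ+ψ≈1.3083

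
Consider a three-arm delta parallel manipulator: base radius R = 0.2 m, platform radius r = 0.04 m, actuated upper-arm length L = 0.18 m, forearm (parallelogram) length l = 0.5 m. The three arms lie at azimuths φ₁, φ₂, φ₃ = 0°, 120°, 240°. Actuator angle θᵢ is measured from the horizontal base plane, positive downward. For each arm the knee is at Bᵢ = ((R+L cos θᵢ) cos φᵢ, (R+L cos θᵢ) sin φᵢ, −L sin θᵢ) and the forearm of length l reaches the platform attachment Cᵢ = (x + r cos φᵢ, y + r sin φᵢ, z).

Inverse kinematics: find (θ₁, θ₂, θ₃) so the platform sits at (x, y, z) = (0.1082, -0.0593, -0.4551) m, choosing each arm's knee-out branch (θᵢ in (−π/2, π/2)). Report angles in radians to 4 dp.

θ₁ = 0.0873, θ₂ = 0.8727, θ₃ = 0.5238

rotate P by −φ1: (0.1082, -0.0593, -0.4551)
  A cos θ + B sin θ = C:  0.0518·cos θ + -0.4551·sin θ = 0.0119
  √(A²+B²)=0.4580;  θ1 = -1.4575+1.5448 ≈ 0.0873
rotate P by −φ2: (-0.1055, -0.0641, -0.4551)
  A=0.2655, B=-0.4551, C=(l²−L²−A²−y'²−z²)/(2L)=-0.1780
  √(A²+B²)=0.5269;  θ2 = -1.0428+1.9155 ≈ 0.8727
arm 3 (φ=240.0°): x'=-0.0027, y'=0.1234
  A=0.1627, B=-0.4551, C=(l²−L²−A²−y'²−z²)/(2L)=-0.0867
  √(A²+B²)=0.4833;  θ3 = -1.2274+1.7512 ≈ 0.5238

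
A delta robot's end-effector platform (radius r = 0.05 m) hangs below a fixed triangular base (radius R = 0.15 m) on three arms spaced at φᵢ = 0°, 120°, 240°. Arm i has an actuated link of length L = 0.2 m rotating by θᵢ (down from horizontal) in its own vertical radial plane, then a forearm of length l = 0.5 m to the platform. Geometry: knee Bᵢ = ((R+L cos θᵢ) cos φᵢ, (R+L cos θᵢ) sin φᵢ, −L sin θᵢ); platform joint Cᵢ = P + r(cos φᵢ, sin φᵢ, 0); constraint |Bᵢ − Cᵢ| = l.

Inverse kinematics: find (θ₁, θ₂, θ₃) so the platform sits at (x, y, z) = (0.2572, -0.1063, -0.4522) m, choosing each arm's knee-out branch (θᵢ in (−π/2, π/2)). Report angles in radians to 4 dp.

rotate P by −φ1: (0.2572, -0.1063, -0.4522)
  A=-0.1572, B=-0.4522, C=(l²−L²−A²−y'²−z²)/(2L)=-0.0762
  θ1 = atan2(B,A) + arccos(C/0.4787) = -0.1746
φ2=120.0° → target in arm frame (-0.2207, -0.1696)
  A cos θ + B sin θ = C:  0.3207·cos θ + -0.4522·sin θ = -0.3152
  γ=atan2(-0.4522,0.3207)=-0.9540;  ψ=arccos(-0.5685)=2.1755;  θ2=γ+ψ≈1.2215
rotate P by −φ3: (-0.0365, 0.2759, -0.4522)
  e−x'=0.1365;  (l²−L²−(e−x')²−y'²−z²)/2L = -0.2231
  √(A²+B²)=0.4724;  θ3 = -1.2776+2.0627 ≈ 0.7852

θ₁ = -0.1746, θ₂ = 1.2215, θ₃ = 0.7852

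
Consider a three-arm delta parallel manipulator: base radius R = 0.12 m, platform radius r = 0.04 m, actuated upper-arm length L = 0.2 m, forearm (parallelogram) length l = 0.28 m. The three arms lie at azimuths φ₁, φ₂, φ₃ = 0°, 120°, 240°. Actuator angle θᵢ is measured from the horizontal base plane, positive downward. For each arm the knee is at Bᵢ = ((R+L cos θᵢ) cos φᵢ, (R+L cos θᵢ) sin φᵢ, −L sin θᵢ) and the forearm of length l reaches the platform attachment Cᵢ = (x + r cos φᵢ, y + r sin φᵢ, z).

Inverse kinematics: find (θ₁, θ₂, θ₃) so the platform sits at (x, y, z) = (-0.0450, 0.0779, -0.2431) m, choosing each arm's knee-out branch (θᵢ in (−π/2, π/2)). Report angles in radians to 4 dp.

arm 1 (φ=0.0°): x'=-0.0450, y'=0.0779
  A cos θ + B sin θ = C:  0.1250·cos θ + -0.2431·sin θ = -0.1060
  γ=atan2(-0.2431,0.1250)=-1.0959;  ψ=arccos(-0.3877)=1.9689;  θ1=γ+ψ≈0.8731
φ2=120.0° → target in arm frame (0.0900, 0.0000)
  A=-0.0100, B=-0.2431, C=(l²−L²−A²−y'²−z²)/(2L)=-0.0520
  θ2 = atan2(B,A) + arccos(C/0.2433) = 0.1744
arm 3 (φ=240.0°): x'=-0.0450, y'=-0.0779
  A cos θ + B sin θ = C:  0.1250·cos θ + -0.2431·sin θ = -0.1060
  √(A²+B²)=0.2733;  θ3 = -1.0960+1.9689 ≈ 0.8729

θ₁ = 0.8731, θ₂ = 0.1744, θ₃ = 0.8729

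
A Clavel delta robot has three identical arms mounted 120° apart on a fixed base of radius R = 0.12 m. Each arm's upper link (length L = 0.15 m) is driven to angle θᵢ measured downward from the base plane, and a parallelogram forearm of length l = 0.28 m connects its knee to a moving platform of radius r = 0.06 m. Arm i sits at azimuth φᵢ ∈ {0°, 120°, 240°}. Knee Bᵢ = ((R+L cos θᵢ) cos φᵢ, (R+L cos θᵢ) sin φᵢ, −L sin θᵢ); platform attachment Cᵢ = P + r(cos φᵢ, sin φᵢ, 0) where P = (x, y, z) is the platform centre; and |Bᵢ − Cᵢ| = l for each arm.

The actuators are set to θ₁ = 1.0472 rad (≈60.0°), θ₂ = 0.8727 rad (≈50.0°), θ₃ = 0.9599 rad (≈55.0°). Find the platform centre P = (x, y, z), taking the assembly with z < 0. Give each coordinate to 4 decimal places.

S1 = (0.1350·cos0.0°, 0.1350·sin0.0°, -0.1299) = (0.1350, 0.0000, -0.1299)
S2 = (0.1564·cos120.0°, 0.1564·sin120.0°, -0.1149) = (-0.0782, 0.1355, -0.1149)
φ3=240.0°: virtual centre (-0.0730, -0.1265, -0.1229), radius l
|S₂|²−|S₁|² = 0.0026;  |S₃|²−|S₁|² = 0.0013
[-0.4264 0.2709 0.0300]·P = 0.0026;  [-0.4160 -0.2529 0.0141]·P = 0.0013
Cramer: x(z) = -0.0046+0.0517z;  y(z) = 0.0023-0.0294z
quadratic in z: (1.0035)z²+(0.2453)z+(-0.0420)=0, √Δ=0.4784 → z ∈ {-0.3606, 0.1162}; z = -0.3606 (taking z<0)
x = -0.0232, y = 0.0129

(-0.0232, 0.0129, -0.3606)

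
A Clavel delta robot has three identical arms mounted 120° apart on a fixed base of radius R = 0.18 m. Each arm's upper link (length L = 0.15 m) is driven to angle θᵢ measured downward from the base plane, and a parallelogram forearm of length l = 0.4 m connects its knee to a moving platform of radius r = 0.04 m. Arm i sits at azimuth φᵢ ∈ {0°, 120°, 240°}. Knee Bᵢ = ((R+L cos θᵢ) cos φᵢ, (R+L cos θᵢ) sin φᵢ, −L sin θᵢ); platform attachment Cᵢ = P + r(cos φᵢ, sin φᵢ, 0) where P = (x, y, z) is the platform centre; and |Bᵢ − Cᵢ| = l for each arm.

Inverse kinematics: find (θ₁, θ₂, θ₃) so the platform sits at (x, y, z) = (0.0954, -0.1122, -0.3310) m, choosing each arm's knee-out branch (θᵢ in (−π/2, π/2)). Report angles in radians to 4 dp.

φ1=0.0° → target in arm frame (0.0954, -0.1122)
  A cos θ + B sin θ = C:  0.0446·cos θ + -0.3310·sin θ = 0.0445
  θ1 = atan2(B,A) + arccos(C/0.3340) = 0.0002
arm 2 (φ=120.0°): x'=-0.1449, y'=-0.0265
  A cos θ + B sin θ = C:  0.2849·cos θ + -0.3310·sin θ = -0.1797
  γ=atan2(-0.3310,0.2849)=-0.8602;  ψ=arccos(-0.4115)=1.9949;  θ2=γ+ψ≈1.1348
rotate P by −φ3: (0.0495, 0.1387, -0.3310)
  A=0.0905, B=-0.3310, C=(l²−L²−A²−y'²−z²)/(2L)=0.0017
  √(A²+B²)=0.3432;  θ3 = -1.3038+1.5659 ≈ 0.2621

θ₁ = 0.0002, θ₂ = 1.1348, θ₃ = 0.2621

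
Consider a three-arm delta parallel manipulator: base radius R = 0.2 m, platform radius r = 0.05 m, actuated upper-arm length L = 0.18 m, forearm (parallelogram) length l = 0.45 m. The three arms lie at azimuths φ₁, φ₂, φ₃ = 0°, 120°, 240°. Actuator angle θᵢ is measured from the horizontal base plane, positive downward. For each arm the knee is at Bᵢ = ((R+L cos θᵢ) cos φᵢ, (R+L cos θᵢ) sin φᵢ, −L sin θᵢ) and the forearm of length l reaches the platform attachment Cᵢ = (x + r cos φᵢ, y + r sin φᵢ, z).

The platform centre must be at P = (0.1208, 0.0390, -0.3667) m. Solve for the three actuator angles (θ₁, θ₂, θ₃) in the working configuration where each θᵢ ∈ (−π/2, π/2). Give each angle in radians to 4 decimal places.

θ₁ = -0.1744, θ₂ = 0.5238, θ₃ = 0.7857

rotate P by −φ1: (0.1208, 0.0390, -0.3667)
  e−x'=0.0292;  (l²−L²−(e−x')²−y'²−z²)/2L = 0.0924
  γ=atan2(-0.3667,0.0292)=-1.4913;  ψ=arccos(0.2511)=1.3169;  θ1=γ+ψ≈-0.1744
arm 2 (φ=120.0°): x'=-0.0266, y'=-0.1241
  e−x'=0.1766;  (l²−L²−(e−x')²−y'²−z²)/2L = -0.0305
  γ=atan2(-0.3667,0.1766)=-1.1219;  ψ=arccos(-0.0749)=1.6457;  θ2=γ+ψ≈0.5238
rotate P by −φ3: (-0.0942, 0.0851, -0.3667)
  A=0.2442, B=-0.3667, C=(l²−L²−A²−y'²−z²)/(2L)=-0.0868
  √(A²+B²)=0.4406;  θ3 = -0.9833+1.7690 ≈ 0.7857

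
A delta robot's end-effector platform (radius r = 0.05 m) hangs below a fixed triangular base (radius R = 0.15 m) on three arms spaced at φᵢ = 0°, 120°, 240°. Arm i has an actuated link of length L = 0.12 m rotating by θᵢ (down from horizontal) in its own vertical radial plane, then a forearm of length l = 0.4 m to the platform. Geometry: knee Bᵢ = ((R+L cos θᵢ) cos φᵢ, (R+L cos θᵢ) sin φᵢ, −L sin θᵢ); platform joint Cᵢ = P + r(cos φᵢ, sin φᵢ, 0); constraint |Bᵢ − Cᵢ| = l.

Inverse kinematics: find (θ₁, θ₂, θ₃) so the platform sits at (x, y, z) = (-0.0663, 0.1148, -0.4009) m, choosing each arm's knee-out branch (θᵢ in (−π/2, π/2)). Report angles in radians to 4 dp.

θ₁ = 0.9603, θ₂ = 0.0874, θ₃ = 0.9602

arm 1 (φ=0.0°): x'=-0.0663, y'=0.1148
  e−x'=0.1663;  (l²−L²−(e−x')²−y'²−z²)/2L = -0.2331
  θ1 = atan2(B,A) + arccos(C/0.4340) = 0.9603
φ2=120.0° → target in arm frame (0.1326, 0.0000)
  e−x'=-0.0326;  (l²−L²−(e−x')²−y'²−z²)/2L = -0.0674
  √(A²+B²)=0.4022;  θ2 = -1.6519+1.7392 ≈ 0.0874
rotate P by −φ3: (-0.0663, -0.1148, -0.4009)
  e−x'=0.1663;  (l²−L²−(e−x')²−y'²−z²)/2L = -0.2331
  √(A²+B²)=0.4340;  θ3 = -1.1776+2.1378 ≈ 0.9602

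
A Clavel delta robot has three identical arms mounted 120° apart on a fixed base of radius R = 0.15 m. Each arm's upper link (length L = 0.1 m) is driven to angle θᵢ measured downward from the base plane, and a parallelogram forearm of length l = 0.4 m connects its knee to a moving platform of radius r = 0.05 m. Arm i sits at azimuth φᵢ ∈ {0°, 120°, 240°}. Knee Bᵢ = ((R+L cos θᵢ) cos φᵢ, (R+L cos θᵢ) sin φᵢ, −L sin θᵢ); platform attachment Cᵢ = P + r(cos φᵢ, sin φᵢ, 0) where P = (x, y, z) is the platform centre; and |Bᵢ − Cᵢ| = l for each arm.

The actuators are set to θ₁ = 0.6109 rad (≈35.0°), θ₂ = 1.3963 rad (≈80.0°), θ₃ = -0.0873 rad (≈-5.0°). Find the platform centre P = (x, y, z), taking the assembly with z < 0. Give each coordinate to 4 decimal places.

(0.0154, -0.1784, -0.3743)

centre 1 = (0.1819·cos0.0°, 0.1819·sin0.0°, -0.0574) = (0.1819, 0.0000, -0.0574)
φ2=120.0°: virtual centre (-0.0587, 0.1016, -0.0985), radius l
arm 3 at φ=240.0°: (R−r)+L cos θ3 = 0.1996;  centre 3 = (-0.0998, -0.1729, 0.0087)
eliminate P² terms by subtracting sphere 1 from 2 and 3
[-0.4812 0.2033 -0.0822]·P = -0.0129;  [-0.5634 -0.3458 0.1322]·P = 0.0035
Cramer: x(z) = 0.0133-0.0056z;  y(z) = -0.0320+0.3913z
quadratic in z: (1.1532)z²+(0.0916)z+(-0.1273)=0, √Δ=0.7716 → z ∈ {-0.3743, 0.2949}; z = -0.3743 (taking z<0)
x = 0.0154, y = -0.1784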